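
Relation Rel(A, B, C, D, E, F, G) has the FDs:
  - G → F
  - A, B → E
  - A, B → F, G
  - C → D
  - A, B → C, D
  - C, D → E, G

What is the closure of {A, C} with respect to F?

Start with {A, C}.
C → D applies; add {D} → now {A, C, D}.
C, D → E, G applies; add {E, G} → now {A, C, D, E, G}.
G → F applies; add {F} → now {A, C, D, E, F, G}.
No further FD applies.

{A, C, D, E, F, G}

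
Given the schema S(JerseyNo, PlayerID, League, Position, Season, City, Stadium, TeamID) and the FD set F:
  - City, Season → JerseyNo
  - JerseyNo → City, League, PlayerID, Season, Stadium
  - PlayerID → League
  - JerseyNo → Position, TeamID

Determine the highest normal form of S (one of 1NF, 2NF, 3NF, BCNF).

2NF

Candidate keys: {City, Season}, {JerseyNo}. Prime attributes: {City, JerseyNo, Season}.
PlayerID → League breaks BCNF: {PlayerID}⁺ = {League, PlayerID}, so {PlayerID} is not a superkey.
PlayerID → League determines the non-prime attribute {League} from a non-superkey — 3NF is violated.
No proper subset of a key has a non-prime attribute in its closure, so there is no partial dependency; 2NF holds.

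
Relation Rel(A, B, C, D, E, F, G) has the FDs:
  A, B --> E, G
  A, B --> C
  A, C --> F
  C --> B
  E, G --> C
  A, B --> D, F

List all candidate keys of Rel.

{A, B}, {A, C}, {A, E, G}

No FD produces {A}, so it must be in every candidate key.
Closure of {A, B} is {A, B, C, D, E, F, G}, the whole schema; {A, B} is a candidate key.
Closure of {A, C} is {A, B, C, D, E, F, G}, the whole schema; {A, C} is a candidate key.
Closure of {A, E, G} is {A, B, C, D, E, F, G}, the whole schema; {A, E, G} is a candidate key.
These are minimal and exhaustive — every other superkey contains one of them.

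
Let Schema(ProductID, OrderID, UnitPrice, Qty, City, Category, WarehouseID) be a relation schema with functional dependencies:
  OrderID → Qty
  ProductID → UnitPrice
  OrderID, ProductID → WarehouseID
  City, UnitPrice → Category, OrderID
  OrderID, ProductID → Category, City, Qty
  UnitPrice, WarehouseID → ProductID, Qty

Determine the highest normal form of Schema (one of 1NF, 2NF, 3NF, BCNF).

Candidate keys: {City, ProductID}, {City, UnitPrice, WarehouseID}, {OrderID, ProductID}, {OrderID, UnitPrice, WarehouseID}. Prime attributes: {City, OrderID, ProductID, UnitPrice, WarehouseID}.
For OrderID → Qty we have {OrderID}⁺ = {OrderID, Qty}; {OrderID} is not a superkey, so BCNF fails.
OrderID → Qty determines the non-prime attribute {Qty} from a non-superkey — 3NF is violated.
{OrderID} is a proper subset of the key {OrderID, ProductID}, and {OrderID}⁺ contains the non-prime attribute {Qty} — a partial dependency, so 2NF is violated.

1NF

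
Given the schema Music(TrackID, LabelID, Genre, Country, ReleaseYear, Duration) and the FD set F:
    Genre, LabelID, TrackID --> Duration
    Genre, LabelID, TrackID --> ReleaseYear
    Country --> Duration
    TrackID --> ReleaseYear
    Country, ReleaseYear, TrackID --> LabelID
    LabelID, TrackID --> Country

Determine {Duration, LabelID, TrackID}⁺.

Start with {Duration, LabelID, TrackID}.
TrackID --> ReleaseYear applies; add {ReleaseYear} → now {Duration, LabelID, ReleaseYear, TrackID}.
LabelID, TrackID --> Country applies; add {Country} → now {Country, Duration, LabelID, ReleaseYear, TrackID}.
No further FD applies.

{Country, Duration, LabelID, ReleaseYear, TrackID}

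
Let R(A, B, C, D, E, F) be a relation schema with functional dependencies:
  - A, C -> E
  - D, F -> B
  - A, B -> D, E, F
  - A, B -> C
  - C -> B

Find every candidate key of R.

{A, B}, {A, C}, {A, D, F}

Attributes never on any right-hand side: {A} — every candidate key must contain it.
{A, B}⁺ = {A, B, C, D, E, F} — all of the relation — so {A, B} is a candidate key.
{A, C}⁺ = {A, B, C, D, E, F} — all of the relation — so {A, C} is a candidate key.
{A, D, F}⁺ = {A, B, C, D, E, F} — all of the relation — so {A, D, F} is a candidate key.
Any other superkey properly contains one of these, so there are no further candidate keys.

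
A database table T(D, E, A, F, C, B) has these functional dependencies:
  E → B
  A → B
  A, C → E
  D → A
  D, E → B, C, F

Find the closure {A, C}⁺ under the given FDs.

{A, B, C, E}

Start with {A, C}.
A → B applies; add {B} → now {A, B, C}.
A, C → E applies; add {E} → now {A, B, C, E}.
No further FD applies.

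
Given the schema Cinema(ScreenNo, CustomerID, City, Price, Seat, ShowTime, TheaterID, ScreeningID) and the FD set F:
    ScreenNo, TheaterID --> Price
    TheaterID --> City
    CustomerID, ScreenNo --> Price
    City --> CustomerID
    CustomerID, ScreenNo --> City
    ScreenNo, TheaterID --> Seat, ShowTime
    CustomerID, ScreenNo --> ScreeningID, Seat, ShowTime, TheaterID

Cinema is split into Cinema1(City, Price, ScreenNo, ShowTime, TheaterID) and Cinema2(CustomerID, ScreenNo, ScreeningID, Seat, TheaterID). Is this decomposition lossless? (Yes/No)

Common attributes: {ScreenNo, TheaterID}; their closure is {City, CustomerID, Price, ScreenNo, ScreeningID, Seat, ShowTime, TheaterID}.
Since Cinema1 ⊆ {City, CustomerID, Price, ScreenNo, ScreeningID, Seat, ShowTime, TheaterID}, the intersection is a superkey of Cinema1; the decomposition is lossless.

Yes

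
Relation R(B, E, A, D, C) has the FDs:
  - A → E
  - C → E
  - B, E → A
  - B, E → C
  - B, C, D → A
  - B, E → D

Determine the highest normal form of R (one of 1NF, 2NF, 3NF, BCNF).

3NF

Candidate keys: {A, B}, {B, C}, {B, E}. Prime attributes: {A, B, C, E}.
For A → E we have {A}⁺ = {A, E}; {A} is not a superkey, so BCNF fails.
Its right-hand attributes {E} are all prime, as are those of every other non-superkey FD — the relation is in 3NF.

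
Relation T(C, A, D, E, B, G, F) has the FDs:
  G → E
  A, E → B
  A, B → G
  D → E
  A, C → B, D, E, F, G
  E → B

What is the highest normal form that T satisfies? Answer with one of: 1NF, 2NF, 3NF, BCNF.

2NF

Candidate key: {A, C}. Prime attributes: {A, C}.
G → E breaks BCNF: {G}⁺ = {B, E, G}, so {G} is not a superkey.
G → E has non-prime {E} on the right and a non-superkey on the left, so 3NF fails.
No non-prime attribute depends on a proper subset of any candidate key, so 2NF holds.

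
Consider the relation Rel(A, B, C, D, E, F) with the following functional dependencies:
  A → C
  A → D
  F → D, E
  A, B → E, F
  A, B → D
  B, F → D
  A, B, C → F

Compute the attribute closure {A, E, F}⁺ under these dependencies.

Start with {A, E, F}.
A → C applies; add {C} → now {A, C, E, F}.
A → D applies; add {D} → now {A, C, D, E, F}.
No further FD applies.

{A, C, D, E, F}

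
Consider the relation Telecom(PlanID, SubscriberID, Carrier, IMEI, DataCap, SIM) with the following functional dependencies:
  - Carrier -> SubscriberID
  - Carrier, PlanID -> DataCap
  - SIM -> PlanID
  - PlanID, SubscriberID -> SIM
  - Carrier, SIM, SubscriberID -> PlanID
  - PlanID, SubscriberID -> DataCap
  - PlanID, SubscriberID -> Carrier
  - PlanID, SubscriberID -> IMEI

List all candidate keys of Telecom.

{Carrier, PlanID} is a candidate key since {Carrier, PlanID}⁺ = {Carrier, DataCap, IMEI, PlanID, SIM, SubscriberID} covers every attribute.
{Carrier, SIM} is a candidate key since {Carrier, SIM}⁺ = {Carrier, DataCap, IMEI, PlanID, SIM, SubscriberID} covers every attribute.
{PlanID, SubscriberID} is a candidate key since {PlanID, SubscriberID}⁺ = {Carrier, DataCap, IMEI, PlanID, SIM, SubscriberID} covers every attribute.
{SIM, SubscriberID} is a candidate key since {SIM, SubscriberID}⁺ = {Carrier, DataCap, IMEI, PlanID, SIM, SubscriberID} covers every attribute.
These are minimal and exhaustive — every other superkey contains one of them.

{Carrier, PlanID}, {Carrier, SIM}, {PlanID, SubscriberID}, {SIM, SubscriberID}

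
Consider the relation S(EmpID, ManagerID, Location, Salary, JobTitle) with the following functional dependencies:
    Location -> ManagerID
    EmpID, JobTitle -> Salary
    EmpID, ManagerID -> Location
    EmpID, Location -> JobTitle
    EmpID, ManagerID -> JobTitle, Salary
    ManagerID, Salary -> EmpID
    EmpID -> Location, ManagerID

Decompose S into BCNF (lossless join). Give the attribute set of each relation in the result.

{EmpID, JobTitle, Location, Salary}; {Location, ManagerID}

Candidate keys of the original relation: {EmpID}, {Location, Salary}, {ManagerID, Salary}.
In {EmpID, JobTitle, Location, ManagerID, Salary}, {Location} is not a superkey ({Location}⁺ restricted to this set is {Location, ManagerID}), so split on Location -> ManagerID into {Location, ManagerID} and {EmpID, JobTitle, Location, Salary}.
{Location, ManagerID} is in BCNF.
{EmpID, JobTitle, Location, Salary} is in BCNF.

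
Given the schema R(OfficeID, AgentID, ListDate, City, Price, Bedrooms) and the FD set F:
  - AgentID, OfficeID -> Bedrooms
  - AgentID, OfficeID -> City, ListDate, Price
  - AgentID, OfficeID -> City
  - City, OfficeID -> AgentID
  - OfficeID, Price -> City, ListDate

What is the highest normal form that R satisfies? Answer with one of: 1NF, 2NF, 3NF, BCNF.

Candidate keys: {AgentID, OfficeID}, {City, OfficeID}, {OfficeID, Price}. Prime attributes: {AgentID, City, OfficeID, Price}.
The left-hand side of every FD is a superkey, so BCNF is satisfied.

BCNF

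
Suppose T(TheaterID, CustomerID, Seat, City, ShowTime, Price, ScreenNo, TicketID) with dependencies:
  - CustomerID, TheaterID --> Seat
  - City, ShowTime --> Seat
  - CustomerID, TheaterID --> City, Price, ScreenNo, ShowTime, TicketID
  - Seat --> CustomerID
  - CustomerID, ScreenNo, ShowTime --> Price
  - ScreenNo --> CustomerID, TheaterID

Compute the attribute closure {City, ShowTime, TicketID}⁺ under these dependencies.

Start with {City, ShowTime, TicketID}.
City, ShowTime --> Seat applies; add {Seat} → now {City, Seat, ShowTime, TicketID}.
Seat --> CustomerID applies; add {CustomerID} → now {City, CustomerID, Seat, ShowTime, TicketID}.
No further FD applies.

{City, CustomerID, Seat, ShowTime, TicketID}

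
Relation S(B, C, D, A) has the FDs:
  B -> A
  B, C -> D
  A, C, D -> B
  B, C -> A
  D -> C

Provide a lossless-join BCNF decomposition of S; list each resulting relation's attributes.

Candidate keys of the original relation: {A, D}, {B, C}, {B, D}.
In {A, B, C, D}, {B} is not a superkey ({B}⁺ restricted to this set is {A, B}), so split on B -> A into {A, B} and {B, C, D}.
{A, B} has no BCNF violation.
In {B, C, D}, {D} is not a superkey ({D}⁺ restricted to this set is {C, D}), so split on D -> C into {C, D} and {B, D}.
{C, D} has no BCNF violation.
{B, D} has no BCNF violation.

{A, B}; {B, D}; {C, D}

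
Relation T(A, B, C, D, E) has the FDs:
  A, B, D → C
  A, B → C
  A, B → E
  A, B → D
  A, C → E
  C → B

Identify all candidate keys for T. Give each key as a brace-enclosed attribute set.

{A} never appears on the right of any FD, so every key must include it.
{A, B}⁺ = {A, B, C, D, E} — all of the relation — so {A, B} is a candidate key.
{A, C}⁺ = {A, B, C, D, E} — all of the relation — so {A, C} is a candidate key.
Any other superkey properly contains one of these, so there are no further candidate keys.

{A, B}, {A, C}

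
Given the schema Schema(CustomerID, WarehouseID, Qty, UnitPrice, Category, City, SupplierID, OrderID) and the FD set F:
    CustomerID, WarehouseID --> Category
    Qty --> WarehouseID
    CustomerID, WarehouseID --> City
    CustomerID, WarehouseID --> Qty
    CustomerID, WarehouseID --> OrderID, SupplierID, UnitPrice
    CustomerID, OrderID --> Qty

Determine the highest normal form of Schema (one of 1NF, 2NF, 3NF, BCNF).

Candidate keys: {CustomerID, OrderID}, {CustomerID, Qty}, {CustomerID, WarehouseID}. Prime attributes: {CustomerID, OrderID, Qty, WarehouseID}.
Qty --> WarehouseID: {Qty}⁺ = {Qty, WarehouseID}, which is not all of the attributes, so the left side is not a superkey — BCNF is violated.
But every attribute on its right side ({WarehouseID}) is prime, and the same holds for every other non-superkey FD, so 3NF still holds.

3NF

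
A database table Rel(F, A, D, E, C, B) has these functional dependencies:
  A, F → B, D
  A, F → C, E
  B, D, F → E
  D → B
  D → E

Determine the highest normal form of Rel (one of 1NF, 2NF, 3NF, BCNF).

2NF

Candidate key: {A, F}. Prime attributes: {A, F}.
For B, D, F → E we have {B, D, F}⁺ = {B, D, E, F}; {B, D, F} is not a superkey, so BCNF fails.
B, D, F → E has non-prime {E} on the right and a non-superkey on the left, so 3NF fails.
No non-prime attribute depends on a proper subset of any candidate key, so 2NF holds.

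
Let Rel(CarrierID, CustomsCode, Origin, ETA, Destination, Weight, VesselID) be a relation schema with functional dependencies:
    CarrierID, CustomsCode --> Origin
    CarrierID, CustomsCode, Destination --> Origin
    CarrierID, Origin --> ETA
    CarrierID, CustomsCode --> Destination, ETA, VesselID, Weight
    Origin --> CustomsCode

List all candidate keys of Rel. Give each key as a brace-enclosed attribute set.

{CarrierID, CustomsCode}, {CarrierID, Origin}

Attributes never on any right-hand side: {CarrierID} — every candidate key must contain it.
{CarrierID, CustomsCode} is a candidate key since {CarrierID, CustomsCode}⁺ = {CarrierID, CustomsCode, Destination, ETA, Origin, VesselID, Weight} covers every attribute.
{CarrierID, Origin} is a candidate key since {CarrierID, Origin}⁺ = {CarrierID, CustomsCode, Destination, ETA, Origin, VesselID, Weight} covers every attribute.
Any other superkey properly contains one of these, so there are no further candidate keys.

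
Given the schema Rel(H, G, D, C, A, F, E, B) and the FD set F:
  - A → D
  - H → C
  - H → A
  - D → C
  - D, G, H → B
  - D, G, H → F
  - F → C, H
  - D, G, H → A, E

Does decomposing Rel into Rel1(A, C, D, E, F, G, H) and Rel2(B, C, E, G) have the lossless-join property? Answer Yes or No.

Common attributes: {C, E, G}; their closure is {C, E, G}.
Rel1 ⊄ {C, E, G} and Rel2 ⊄ {C, E, G}, so the split is lossy.

No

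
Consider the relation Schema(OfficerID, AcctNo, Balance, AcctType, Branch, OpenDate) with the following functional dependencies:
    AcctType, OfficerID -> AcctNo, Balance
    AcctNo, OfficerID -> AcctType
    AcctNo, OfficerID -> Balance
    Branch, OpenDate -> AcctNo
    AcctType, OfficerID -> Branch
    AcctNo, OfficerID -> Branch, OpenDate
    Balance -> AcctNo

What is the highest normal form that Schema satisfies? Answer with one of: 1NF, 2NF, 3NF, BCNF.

3NF

Candidate keys: {AcctNo, OfficerID}, {AcctType, OfficerID}, {Balance, OfficerID}, {Branch, OfficerID, OpenDate}. Prime attributes: {AcctNo, AcctType, Balance, Branch, OfficerID, OpenDate}.
For Branch, OpenDate -> AcctNo we have {Branch, OpenDate}⁺ = {AcctNo, Branch, OpenDate}; {Branch, OpenDate} is not a superkey, so BCNF fails.
Since {AcctNo} ⊆ prime attributes and every other non-superkey FD also has a prime right side, the schema is in 3NF.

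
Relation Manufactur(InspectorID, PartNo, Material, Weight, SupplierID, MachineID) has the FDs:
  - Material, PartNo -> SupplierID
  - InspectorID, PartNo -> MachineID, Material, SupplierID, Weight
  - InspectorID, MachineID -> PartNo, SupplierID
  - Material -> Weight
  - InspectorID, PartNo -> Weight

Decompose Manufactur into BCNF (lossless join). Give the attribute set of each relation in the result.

{InspectorID, MachineID, Material, PartNo}; {Material, PartNo, SupplierID}; {Material, Weight}

Candidate keys of the original relation: {InspectorID, MachineID}, {InspectorID, PartNo}.
{InspectorID, MachineID, Material, PartNo, SupplierID, Weight}: {Material, PartNo} determines {Material, PartNo, SupplierID, Weight} here but is not a superkey — split on Material, PartNo -> SupplierID, Weight, giving {Material, PartNo, SupplierID, Weight} and {InspectorID, MachineID, Material, PartNo}.
{Material, PartNo, SupplierID, Weight}: {Material} determines {Material, Weight} here but is not a superkey — split on Material -> Weight, giving {Material, Weight} and {Material, PartNo, SupplierID}.
{Material, Weight} is in BCNF.
{Material, PartNo, SupplierID} is in BCNF.
{InspectorID, MachineID, Material, PartNo} is in BCNF.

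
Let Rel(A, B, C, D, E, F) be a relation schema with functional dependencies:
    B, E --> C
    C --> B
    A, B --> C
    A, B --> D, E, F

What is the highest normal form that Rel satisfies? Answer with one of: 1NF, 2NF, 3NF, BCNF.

3NF

Candidate keys: {A, B}, {A, C}. Prime attributes: {A, B, C}.
B, E --> C breaks BCNF: {B, E}⁺ = {B, C, E}, so {B, E} is not a superkey.
Its right-hand attributes {C} are all prime, as are those of every other non-superkey FD — the relation is in 3NF.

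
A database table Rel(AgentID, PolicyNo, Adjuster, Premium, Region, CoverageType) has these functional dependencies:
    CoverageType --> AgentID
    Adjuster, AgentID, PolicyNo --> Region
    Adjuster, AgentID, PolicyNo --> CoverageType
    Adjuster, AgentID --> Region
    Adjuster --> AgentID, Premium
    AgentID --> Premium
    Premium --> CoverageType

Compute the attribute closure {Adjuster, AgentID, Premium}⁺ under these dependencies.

{Adjuster, AgentID, CoverageType, Premium, Region}

Start with {Adjuster, AgentID, Premium}.
Adjuster, AgentID --> Region applies; add {Region} → now {Adjuster, AgentID, Premium, Region}.
Premium --> CoverageType applies; add {CoverageType} → now {Adjuster, AgentID, CoverageType, Premium, Region}.
No further FD applies.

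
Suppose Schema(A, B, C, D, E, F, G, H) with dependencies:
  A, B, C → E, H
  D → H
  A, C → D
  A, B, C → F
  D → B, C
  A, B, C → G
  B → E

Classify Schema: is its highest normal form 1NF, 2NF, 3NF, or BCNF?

Candidate keys: {A, C}, {A, D}. Prime attributes: {A, C, D}.
For D → H we have {D}⁺ = {B, C, D, E, H}; {D} is not a superkey, so BCNF fails.
Because {H} is non-prime and the left side of D → H is not a superkey, the relation is not in 3NF.
{D} is a proper subset of the key {A, D}, and {D}⁺ contains the non-prime attributes {B, E, H} — a partial dependency, so 2NF is violated.

1NF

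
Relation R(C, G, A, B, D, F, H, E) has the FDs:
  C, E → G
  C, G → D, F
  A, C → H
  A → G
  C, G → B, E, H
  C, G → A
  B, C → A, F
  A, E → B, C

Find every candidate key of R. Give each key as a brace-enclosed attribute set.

{A, C}, {A, E}, {B, C}, {C, E}, {C, G}

{A, C} is a candidate key since {A, C}⁺ = {A, B, C, D, E, F, G, H} covers every attribute.
{A, E} is a candidate key since {A, E}⁺ = {A, B, C, D, E, F, G, H} covers every attribute.
{B, C} is a candidate key since {B, C}⁺ = {A, B, C, D, E, F, G, H} covers every attribute.
{C, E} is a candidate key since {C, E}⁺ = {A, B, C, D, E, F, G, H} covers every attribute.
{C, G} is a candidate key since {C, G}⁺ = {A, B, C, D, E, F, G, H} covers every attribute.
No proper subset of any of these is a key, and no other minimal superkey exists.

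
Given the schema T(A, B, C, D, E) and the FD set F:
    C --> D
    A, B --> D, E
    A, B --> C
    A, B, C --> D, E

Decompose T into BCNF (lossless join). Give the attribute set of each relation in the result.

{A, B, C, E}; {C, D}

Candidate key of the original relation: {A, B}.
{A, B, C, D, E}: {C} determines {C, D} here but is not a superkey — split on C --> D, giving {C, D} and {A, B, C, E}.
{C, D} has no BCNF violation.
{A, B, C, E} has no BCNF violation.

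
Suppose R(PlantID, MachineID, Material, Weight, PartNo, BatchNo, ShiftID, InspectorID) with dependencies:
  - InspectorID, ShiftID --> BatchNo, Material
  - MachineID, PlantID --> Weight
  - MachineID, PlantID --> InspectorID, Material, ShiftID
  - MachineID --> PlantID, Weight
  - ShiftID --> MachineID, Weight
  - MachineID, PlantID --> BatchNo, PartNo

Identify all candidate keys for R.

{MachineID} is a candidate key since {MachineID}⁺ = {BatchNo, InspectorID, MachineID, Material, PartNo, PlantID, ShiftID, Weight} covers every attribute.
{ShiftID} is a candidate key since {ShiftID}⁺ = {BatchNo, InspectorID, MachineID, Material, PartNo, PlantID, ShiftID, Weight} covers every attribute.
These are minimal and exhaustive — every other superkey contains one of them.

{MachineID}, {ShiftID}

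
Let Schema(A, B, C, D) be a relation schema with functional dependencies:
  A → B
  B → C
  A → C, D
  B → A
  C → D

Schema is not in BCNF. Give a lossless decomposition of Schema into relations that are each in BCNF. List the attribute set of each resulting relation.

{A, B, C}; {C, D}

Candidate keys of the original relation: {A}, {B}.
In {A, B, C, D}, {C} is not a superkey ({C}⁺ restricted to this set is {C, D}), so split on C → D into {C, D} and {A, B, C}.
{C, D} has no BCNF violation.
{A, B, C} has no BCNF violation.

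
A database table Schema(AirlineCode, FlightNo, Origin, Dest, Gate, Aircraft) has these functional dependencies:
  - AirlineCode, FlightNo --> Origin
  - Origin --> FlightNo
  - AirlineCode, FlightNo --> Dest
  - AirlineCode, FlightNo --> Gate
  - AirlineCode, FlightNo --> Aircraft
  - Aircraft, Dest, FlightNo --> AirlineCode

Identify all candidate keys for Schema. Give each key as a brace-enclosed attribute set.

{AirlineCode, FlightNo} is a candidate key since {AirlineCode, FlightNo}⁺ = {Aircraft, AirlineCode, Dest, FlightNo, Gate, Origin} covers every attribute.
{AirlineCode, Origin} is a candidate key since {AirlineCode, Origin}⁺ = {Aircraft, AirlineCode, Dest, FlightNo, Gate, Origin} covers every attribute.
{Aircraft, Dest, FlightNo} is a candidate key since {Aircraft, Dest, FlightNo}⁺ = {Aircraft, AirlineCode, Dest, FlightNo, Gate, Origin} covers every attribute.
{Aircraft, Dest, Origin} is a candidate key since {Aircraft, Dest, Origin}⁺ = {Aircraft, AirlineCode, Dest, FlightNo, Gate, Origin} covers every attribute.
No proper subset of any of these is a key, and no other minimal superkey exists.

{Aircraft, Dest, FlightNo}, {Aircraft, Dest, Origin}, {AirlineCode, FlightNo}, {AirlineCode, Origin}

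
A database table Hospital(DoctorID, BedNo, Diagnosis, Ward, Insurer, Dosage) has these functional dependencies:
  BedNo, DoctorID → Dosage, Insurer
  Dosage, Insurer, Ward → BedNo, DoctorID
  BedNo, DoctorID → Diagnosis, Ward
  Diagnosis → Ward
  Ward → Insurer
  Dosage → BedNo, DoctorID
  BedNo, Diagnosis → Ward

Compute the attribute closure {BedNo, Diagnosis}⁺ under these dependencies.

Start with {BedNo, Diagnosis}.
Diagnosis → Ward applies; add {Ward} → now {BedNo, Diagnosis, Ward}.
Ward → Insurer applies; add {Insurer} → now {BedNo, Diagnosis, Insurer, Ward}.
No further FD applies.

{BedNo, Diagnosis, Insurer, Ward}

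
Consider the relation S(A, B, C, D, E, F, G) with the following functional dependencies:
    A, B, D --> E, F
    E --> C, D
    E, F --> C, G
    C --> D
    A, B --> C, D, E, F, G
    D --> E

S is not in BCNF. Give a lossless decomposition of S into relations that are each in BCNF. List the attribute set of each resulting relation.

{A, B, E, F}; {C, D, E}; {E, F, G}

Candidate key of the original relation: {A, B}.
Within {A, B, C, D, E, F, G}: {E}⁺ ∩ {A, B, C, D, E, F, G} = {C, D, E}, not the whole set, so E --> C, D violates BCNF; decompose into {C, D, E} and {A, B, E, F, G}.
{C, D, E} has no BCNF violation.
Within {A, B, E, F, G}: {E, F}⁺ ∩ {A, B, E, F, G} = {E, F, G}, not the whole set, so E, F --> G violates BCNF; decompose into {E, F, G} and {A, B, E, F}.
{E, F, G} has no BCNF violation.
{A, B, E, F} has no BCNF violation.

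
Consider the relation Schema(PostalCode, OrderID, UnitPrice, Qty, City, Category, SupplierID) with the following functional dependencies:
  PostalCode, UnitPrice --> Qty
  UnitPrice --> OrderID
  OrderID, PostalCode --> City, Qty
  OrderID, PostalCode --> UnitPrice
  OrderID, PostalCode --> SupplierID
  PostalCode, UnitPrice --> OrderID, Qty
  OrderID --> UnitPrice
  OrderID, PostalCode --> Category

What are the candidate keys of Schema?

{OrderID, PostalCode}, {PostalCode, UnitPrice}

Attributes never on any right-hand side: {PostalCode} — every candidate key must contain it.
{OrderID, PostalCode}⁺ = {Category, City, OrderID, PostalCode, Qty, SupplierID, UnitPrice} — all of the relation — so {OrderID, PostalCode} is a candidate key.
{PostalCode, UnitPrice}⁺ = {Category, City, OrderID, PostalCode, Qty, SupplierID, UnitPrice} — all of the relation — so {PostalCode, UnitPrice} is a candidate key.
No proper subset of any of these is a key, and no other minimal superkey exists.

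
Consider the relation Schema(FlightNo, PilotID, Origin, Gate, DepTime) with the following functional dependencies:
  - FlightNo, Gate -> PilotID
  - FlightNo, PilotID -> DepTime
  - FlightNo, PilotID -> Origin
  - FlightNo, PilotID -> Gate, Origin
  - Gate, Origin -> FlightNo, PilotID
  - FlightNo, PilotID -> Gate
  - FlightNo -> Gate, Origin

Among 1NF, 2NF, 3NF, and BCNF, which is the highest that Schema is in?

Candidate keys: {FlightNo}, {Gate, Origin}. Prime attributes: {FlightNo, Gate, Origin}.
The left-hand side of every FD is a superkey, so BCNF is satisfied.

BCNF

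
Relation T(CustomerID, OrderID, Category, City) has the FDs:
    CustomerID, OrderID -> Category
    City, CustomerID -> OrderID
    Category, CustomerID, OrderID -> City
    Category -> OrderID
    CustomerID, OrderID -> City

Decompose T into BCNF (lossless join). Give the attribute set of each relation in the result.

{Category, City, CustomerID}; {Category, OrderID}

Candidate keys of the original relation: {Category, CustomerID}, {City, CustomerID}, {CustomerID, OrderID}.
{Category, City, CustomerID, OrderID}: {Category} determines {Category, OrderID} here but is not a superkey — split on Category -> OrderID, giving {Category, OrderID} and {Category, City, CustomerID}.
{Category, OrderID} is in BCNF.
{Category, City, CustomerID} is in BCNF.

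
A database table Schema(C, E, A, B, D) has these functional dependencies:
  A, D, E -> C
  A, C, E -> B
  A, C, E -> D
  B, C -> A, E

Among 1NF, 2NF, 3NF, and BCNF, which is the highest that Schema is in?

BCNF

Candidate keys: {A, C, E}, {A, D, E}, {B, C}. Prime attributes: {A, B, C, D, E}.
Each dependency's left side is a superkey — BCNF holds.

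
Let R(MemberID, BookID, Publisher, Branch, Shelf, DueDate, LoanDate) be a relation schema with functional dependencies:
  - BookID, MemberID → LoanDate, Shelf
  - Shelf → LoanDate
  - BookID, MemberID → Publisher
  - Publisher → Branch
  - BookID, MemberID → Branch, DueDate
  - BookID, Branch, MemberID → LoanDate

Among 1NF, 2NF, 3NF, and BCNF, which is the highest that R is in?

2NF

Candidate key: {BookID, MemberID}. Prime attributes: {BookID, MemberID}.
Shelf → LoanDate: {Shelf}⁺ = {LoanDate, Shelf}, which is not all of the attributes, so the left side is not a superkey — BCNF is violated.
Shelf → LoanDate has non-prime {LoanDate} on the right and a non-superkey on the left, so 3NF fails.
No non-prime attribute depends on a proper subset of any candidate key, so 2NF holds.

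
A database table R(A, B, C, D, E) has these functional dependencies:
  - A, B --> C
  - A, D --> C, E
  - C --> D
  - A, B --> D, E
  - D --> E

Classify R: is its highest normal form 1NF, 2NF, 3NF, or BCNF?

2NF

Candidate key: {A, B}. Prime attributes: {A, B}.
For A, D --> C, E we have {A, D}⁺ = {A, C, D, E}; {A, D} is not a superkey, so BCNF fails.
A, D --> C, E has non-prime {C, E} on the right and a non-superkey on the left, so 3NF fails.
No proper subset of a key has a non-prime attribute in its closure, so there is no partial dependency; 2NF holds.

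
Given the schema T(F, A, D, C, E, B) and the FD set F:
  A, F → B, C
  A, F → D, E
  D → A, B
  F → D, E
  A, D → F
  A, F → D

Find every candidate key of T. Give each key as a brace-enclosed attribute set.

{D}⁺ = {A, B, C, D, E, F}, which is every attribute, so {D} is a candidate key.
{F}⁺ = {A, B, C, D, E, F}, which is every attribute, so {F} is a candidate key.
Any other superkey properly contains one of these, so there are no further candidate keys.

{D}, {F}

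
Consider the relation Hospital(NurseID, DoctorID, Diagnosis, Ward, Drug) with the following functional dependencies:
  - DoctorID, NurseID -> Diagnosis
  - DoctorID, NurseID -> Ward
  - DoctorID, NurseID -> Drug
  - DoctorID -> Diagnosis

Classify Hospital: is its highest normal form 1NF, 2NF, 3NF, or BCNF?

Candidate key: {DoctorID, NurseID}. Prime attributes: {DoctorID, NurseID}.
DoctorID -> Diagnosis: {DoctorID}⁺ = {Diagnosis, DoctorID}, which is not all of the attributes, so the left side is not a superkey — BCNF is violated.
DoctorID -> Diagnosis determines the non-prime attribute {Diagnosis} from a non-superkey — 3NF is violated.
The proper key subset {DoctorID} of {DoctorID, NurseID} determines non-prime {Diagnosis}, so the relation is not even in 2NF.

1NF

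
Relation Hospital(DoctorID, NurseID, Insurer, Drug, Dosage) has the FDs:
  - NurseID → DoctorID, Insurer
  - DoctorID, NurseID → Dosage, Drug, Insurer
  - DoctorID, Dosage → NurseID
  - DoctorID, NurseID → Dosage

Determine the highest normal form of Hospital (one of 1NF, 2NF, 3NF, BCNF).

BCNF

Candidate keys: {DoctorID, Dosage}, {NurseID}. Prime attributes: {DoctorID, Dosage, NurseID}.
The left-hand side of every FD is a superkey, so BCNF is satisfied.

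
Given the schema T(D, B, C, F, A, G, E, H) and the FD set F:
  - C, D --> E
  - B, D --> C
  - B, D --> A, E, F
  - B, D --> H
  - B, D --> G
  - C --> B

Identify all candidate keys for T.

No FD produces {D}, so it must be in every candidate key.
{B, D}⁺ = {A, B, C, D, E, F, G, H}, which is every attribute, so {B, D} is a candidate key.
{C, D}⁺ = {A, B, C, D, E, F, G, H}, which is every attribute, so {C, D} is a candidate key.
No proper subset of any of these is a key, and no other minimal superkey exists.

{B, D}, {C, D}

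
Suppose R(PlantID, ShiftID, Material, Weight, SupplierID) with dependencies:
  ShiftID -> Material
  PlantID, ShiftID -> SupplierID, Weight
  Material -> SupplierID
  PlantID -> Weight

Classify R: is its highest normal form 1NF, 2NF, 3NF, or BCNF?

1NF

Candidate key: {PlantID, ShiftID}. Prime attributes: {PlantID, ShiftID}.
ShiftID -> Material: {ShiftID}⁺ = {Material, ShiftID, SupplierID}, which is not all of the attributes, so the left side is not a superkey — BCNF is violated.
Because {Material} is non-prime and the left side of ShiftID -> Material is not a superkey, the relation is not in 3NF.
The proper key subset {PlantID} of {PlantID, ShiftID} determines non-prime {Weight}, so the relation is not even in 2NF.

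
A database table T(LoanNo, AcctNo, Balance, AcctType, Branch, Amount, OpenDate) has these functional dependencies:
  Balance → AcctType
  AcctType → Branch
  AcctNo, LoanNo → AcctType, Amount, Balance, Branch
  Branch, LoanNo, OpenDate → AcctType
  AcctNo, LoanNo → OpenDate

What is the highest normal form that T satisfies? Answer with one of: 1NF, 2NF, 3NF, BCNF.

2NF

Candidate key: {AcctNo, LoanNo}. Prime attributes: {AcctNo, LoanNo}.
Balance → AcctType: {Balance}⁺ = {AcctType, Balance, Branch}, which is not all of the attributes, so the left side is not a superkey — BCNF is violated.
Balance → AcctType has non-prime {AcctType} on the right and a non-superkey on the left, so 3NF fails.
Checking every proper subset of each key, none determines a non-prime attribute — 2NF is satisfied.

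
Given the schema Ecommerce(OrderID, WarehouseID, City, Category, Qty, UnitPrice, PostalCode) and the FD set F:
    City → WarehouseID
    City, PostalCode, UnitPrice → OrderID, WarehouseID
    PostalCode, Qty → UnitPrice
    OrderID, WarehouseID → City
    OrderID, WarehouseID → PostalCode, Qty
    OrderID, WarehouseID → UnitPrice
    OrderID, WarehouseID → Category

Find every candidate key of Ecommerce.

{City, OrderID}⁺ = {Category, City, OrderID, PostalCode, Qty, UnitPrice, WarehouseID} — all of the relation — so {City, OrderID} is a candidate key.
{OrderID, WarehouseID}⁺ = {Category, City, OrderID, PostalCode, Qty, UnitPrice, WarehouseID} — all of the relation — so {OrderID, WarehouseID} is a candidate key.
{City, PostalCode, Qty}⁺ = {Category, City, OrderID, PostalCode, Qty, UnitPrice, WarehouseID} — all of the relation — so {City, PostalCode, Qty} is a candidate key.
{City, PostalCode, UnitPrice}⁺ = {Category, City, OrderID, PostalCode, Qty, UnitPrice, WarehouseID} — all of the relation — so {City, PostalCode, UnitPrice} is a candidate key.
These are minimal and exhaustive — every other superkey contains one of them.

{City, OrderID}, {City, PostalCode, Qty}, {City, PostalCode, UnitPrice}, {OrderID, WarehouseID}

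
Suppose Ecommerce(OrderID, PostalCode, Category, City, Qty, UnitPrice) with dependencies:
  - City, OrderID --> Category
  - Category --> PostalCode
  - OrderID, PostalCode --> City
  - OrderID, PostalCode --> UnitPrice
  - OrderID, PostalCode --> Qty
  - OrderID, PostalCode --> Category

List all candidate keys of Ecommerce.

{Category, OrderID}, {City, OrderID}, {OrderID, PostalCode}

{OrderID} never appears on the right of any FD, so every key must include it.
{Category, OrderID}⁺ = {Category, City, OrderID, PostalCode, Qty, UnitPrice}, which is every attribute, so {Category, OrderID} is a candidate key.
{City, OrderID}⁺ = {Category, City, OrderID, PostalCode, Qty, UnitPrice}, which is every attribute, so {City, OrderID} is a candidate key.
{OrderID, PostalCode}⁺ = {Category, City, OrderID, PostalCode, Qty, UnitPrice}, which is every attribute, so {OrderID, PostalCode} is a candidate key.
Any other superkey properly contains one of these, so there are no further candidate keys.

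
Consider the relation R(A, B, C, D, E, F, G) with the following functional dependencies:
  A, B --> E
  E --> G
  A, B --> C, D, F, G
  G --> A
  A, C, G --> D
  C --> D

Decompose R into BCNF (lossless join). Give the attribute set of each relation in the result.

{A, G}; {B, C, E, F}; {C, D}; {E, G}

Candidate keys of the original relation: {A, B}, {B, E}, {B, G}.
Within {A, B, C, D, E, F, G}: {E}⁺ ∩ {A, B, C, D, E, F, G} = {A, E, G}, not the whole set, so E --> A, G violates BCNF; decompose into {A, E, G} and {B, C, D, E, F}.
Within {A, E, G}: {G}⁺ ∩ {A, E, G} = {A, G}, not the whole set, so G --> A violates BCNF; decompose into {A, G} and {E, G}.
{A, G} has no BCNF violation.
{E, G} has no BCNF violation.
Within {B, C, D, E, F}: {C}⁺ ∩ {B, C, D, E, F} = {C, D}, not the whole set, so C --> D violates BCNF; decompose into {C, D} and {B, C, E, F}.
{C, D} has no BCNF violation.
{B, C, E, F} has no BCNF violation.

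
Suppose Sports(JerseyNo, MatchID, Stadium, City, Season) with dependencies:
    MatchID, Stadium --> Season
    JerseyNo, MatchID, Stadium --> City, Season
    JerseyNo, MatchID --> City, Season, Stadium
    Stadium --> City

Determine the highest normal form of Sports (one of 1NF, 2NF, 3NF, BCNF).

Candidate key: {JerseyNo, MatchID}. Prime attributes: {JerseyNo, MatchID}.
For MatchID, Stadium --> Season we have {MatchID, Stadium}⁺ = {City, MatchID, Season, Stadium}; {MatchID, Stadium} is not a superkey, so BCNF fails.
Because {Season} is non-prime and the left side of MatchID, Stadium --> Season is not a superkey, the relation is not in 3NF.
No proper subset of a key has a non-prime attribute in its closure, so there is no partial dependency; 2NF holds.

2NF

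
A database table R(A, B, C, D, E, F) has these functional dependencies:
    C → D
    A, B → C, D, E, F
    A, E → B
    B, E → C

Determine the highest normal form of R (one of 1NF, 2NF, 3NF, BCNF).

Candidate keys: {A, B}, {A, E}. Prime attributes: {A, B, E}.
C → D: {C}⁺ = {C, D}, which is not all of the attributes, so the left side is not a superkey — BCNF is violated.
C → D has non-prime {D} on the right and a non-superkey on the left, so 3NF fails.
Checking every proper subset of each key, none determines a non-prime attribute — 2NF is satisfied.

2NF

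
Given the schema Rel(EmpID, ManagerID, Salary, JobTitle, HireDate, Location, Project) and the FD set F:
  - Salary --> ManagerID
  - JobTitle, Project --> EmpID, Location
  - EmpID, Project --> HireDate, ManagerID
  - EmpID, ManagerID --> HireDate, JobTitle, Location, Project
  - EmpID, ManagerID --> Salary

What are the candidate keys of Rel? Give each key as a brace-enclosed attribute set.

{EmpID, ManagerID}⁺ = {EmpID, HireDate, JobTitle, Location, ManagerID, Project, Salary}, which is every attribute, so {EmpID, ManagerID} is a candidate key.
{EmpID, Project}⁺ = {EmpID, HireDate, JobTitle, Location, ManagerID, Project, Salary}, which is every attribute, so {EmpID, Project} is a candidate key.
{EmpID, Salary}⁺ = {EmpID, HireDate, JobTitle, Location, ManagerID, Project, Salary}, which is every attribute, so {EmpID, Salary} is a candidate key.
{JobTitle, Project}⁺ = {EmpID, HireDate, JobTitle, Location, ManagerID, Project, Salary}, which is every attribute, so {JobTitle, Project} is a candidate key.
These are minimal and exhaustive — every other superkey contains one of them.

{EmpID, ManagerID}, {EmpID, Project}, {EmpID, Salary}, {JobTitle, Project}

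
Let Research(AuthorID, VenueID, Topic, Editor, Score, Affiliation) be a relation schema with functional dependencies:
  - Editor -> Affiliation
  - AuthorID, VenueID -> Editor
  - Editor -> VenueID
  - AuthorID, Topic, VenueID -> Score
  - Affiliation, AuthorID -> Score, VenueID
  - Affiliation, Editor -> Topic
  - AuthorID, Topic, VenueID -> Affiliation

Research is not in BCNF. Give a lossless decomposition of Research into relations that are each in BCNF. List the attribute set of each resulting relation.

Candidate keys of the original relation: {Affiliation, AuthorID}, {AuthorID, Editor}, {AuthorID, VenueID}.
{Affiliation, AuthorID, Editor, Score, Topic, VenueID}: {Editor} determines {Affiliation, Editor, Topic, VenueID} here but is not a superkey — split on Editor -> Affiliation, Topic, VenueID, giving {Affiliation, Editor, Topic, VenueID} and {AuthorID, Editor, Score}.
{Affiliation, Editor, Topic, VenueID} has no BCNF violation.
{AuthorID, Editor, Score} has no BCNF violation.

{Affiliation, Editor, Topic, VenueID}; {AuthorID, Editor, Score}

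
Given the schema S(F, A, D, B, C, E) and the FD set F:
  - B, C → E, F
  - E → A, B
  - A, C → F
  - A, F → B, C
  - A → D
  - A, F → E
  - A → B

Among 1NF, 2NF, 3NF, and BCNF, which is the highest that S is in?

Candidate keys: {A, C}, {A, F}, {B, C}, {C, E}, {E, F}. Prime attributes: {A, B, C, E, F}.
E → A, B breaks BCNF: {E}⁺ = {A, B, D, E}, so {E} is not a superkey.
A → D has non-prime {D} on the right and a non-superkey on the left, so 3NF fails.
The proper key subset {A} of {A, C} determines non-prime {D}, so the relation is not even in 2NF.

1NF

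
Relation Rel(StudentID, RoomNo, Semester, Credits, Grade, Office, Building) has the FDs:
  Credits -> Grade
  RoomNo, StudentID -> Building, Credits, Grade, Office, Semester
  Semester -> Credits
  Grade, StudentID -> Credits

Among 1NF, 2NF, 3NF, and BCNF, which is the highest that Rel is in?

Candidate key: {RoomNo, StudentID}. Prime attributes: {RoomNo, StudentID}.
Credits -> Grade breaks BCNF: {Credits}⁺ = {Credits, Grade}, so {Credits} is not a superkey.
Because {Grade} is non-prime and the left side of Credits -> Grade is not a superkey, the relation is not in 3NF.
No proper subset of a key has a non-prime attribute in its closure, so there is no partial dependency; 2NF holds.

2NF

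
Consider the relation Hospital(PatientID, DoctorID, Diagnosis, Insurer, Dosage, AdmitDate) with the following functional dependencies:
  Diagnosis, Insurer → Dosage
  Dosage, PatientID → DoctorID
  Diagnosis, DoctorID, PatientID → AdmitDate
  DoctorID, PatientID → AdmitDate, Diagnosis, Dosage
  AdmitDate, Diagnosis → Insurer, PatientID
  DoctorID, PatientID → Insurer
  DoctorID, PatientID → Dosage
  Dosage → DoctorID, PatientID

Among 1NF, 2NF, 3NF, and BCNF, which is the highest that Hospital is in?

Candidate keys: {AdmitDate, Diagnosis}, {Diagnosis, Insurer}, {DoctorID, PatientID}, {Dosage}. Prime attributes: {AdmitDate, Diagnosis, DoctorID, Dosage, Insurer, PatientID}.
The left-hand side of every FD is a superkey, so BCNF is satisfied.

BCNF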